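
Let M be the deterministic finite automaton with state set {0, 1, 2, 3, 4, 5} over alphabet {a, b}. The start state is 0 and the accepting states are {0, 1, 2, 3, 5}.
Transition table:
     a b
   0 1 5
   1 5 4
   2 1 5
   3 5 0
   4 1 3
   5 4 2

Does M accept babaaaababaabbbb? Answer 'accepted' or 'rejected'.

0 --b--> 5
5 --a--> 4
4 --b--> 3
3 --a--> 5
5 --a--> 4
4 --a--> 1
1 --a--> 5
5 --b--> 2
2 --a--> 1
1 --b--> 4
4 --a--> 1
1 --a--> 5
5 --b--> 2
2 --b--> 5
5 --b--> 2
2 --b--> 5
End in state 5, which is an accepting state.

accepted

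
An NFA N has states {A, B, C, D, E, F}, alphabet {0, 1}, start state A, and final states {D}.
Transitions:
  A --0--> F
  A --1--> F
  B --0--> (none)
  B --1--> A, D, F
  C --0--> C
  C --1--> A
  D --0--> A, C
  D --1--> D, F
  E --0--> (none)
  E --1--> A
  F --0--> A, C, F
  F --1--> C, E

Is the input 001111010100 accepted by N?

rejected

Start: {A}
read 0: {F}
read 0: {A, C, F}
read 1: {A, C, E, F}
read 1: {A, C, E, F}
read 1: {A, C, E, F}
read 1: {A, C, E, F}
read 0: {A, C, F}
read 1: {A, C, E, F}
read 0: {A, C, F}
read 1: {A, C, E, F}
read 0: {A, C, F}
read 0: {A, C, F}
Reachable ∩ accepting = {} — empty.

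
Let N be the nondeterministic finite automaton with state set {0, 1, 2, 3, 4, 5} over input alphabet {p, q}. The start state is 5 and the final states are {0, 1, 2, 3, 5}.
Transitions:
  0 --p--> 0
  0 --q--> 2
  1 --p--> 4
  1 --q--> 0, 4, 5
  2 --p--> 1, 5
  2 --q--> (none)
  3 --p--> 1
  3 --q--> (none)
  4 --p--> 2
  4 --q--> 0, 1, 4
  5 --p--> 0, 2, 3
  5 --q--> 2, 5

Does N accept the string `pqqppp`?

rejected

Start: {5}
read p: {0, 2, 3}
read q: {2}
read q: {}
The reachable set is empty and stays empty for the remaining 3 symbols.
Reachable ∩ accepting = {} — empty.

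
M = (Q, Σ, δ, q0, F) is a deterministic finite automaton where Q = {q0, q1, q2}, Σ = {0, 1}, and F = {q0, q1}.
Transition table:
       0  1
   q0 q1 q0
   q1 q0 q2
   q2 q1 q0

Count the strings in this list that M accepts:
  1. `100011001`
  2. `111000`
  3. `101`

`100011001`: accepted
`111000`: accepted
`101`: rejected

2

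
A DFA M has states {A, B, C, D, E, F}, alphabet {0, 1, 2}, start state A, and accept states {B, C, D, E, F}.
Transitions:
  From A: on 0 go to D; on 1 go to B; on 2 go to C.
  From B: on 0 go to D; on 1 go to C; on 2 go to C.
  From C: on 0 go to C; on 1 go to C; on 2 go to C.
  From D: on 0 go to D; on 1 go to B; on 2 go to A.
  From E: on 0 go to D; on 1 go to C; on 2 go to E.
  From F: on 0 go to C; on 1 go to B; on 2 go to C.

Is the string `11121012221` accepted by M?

A --1--> B
B --1--> C
C --1--> C
C --2--> C
C --1--> C
C --0--> C
C --1--> C
C --2--> C
C --2--> C
C --2--> C
C --1--> C
End in state C, which is an accepting state.

accepted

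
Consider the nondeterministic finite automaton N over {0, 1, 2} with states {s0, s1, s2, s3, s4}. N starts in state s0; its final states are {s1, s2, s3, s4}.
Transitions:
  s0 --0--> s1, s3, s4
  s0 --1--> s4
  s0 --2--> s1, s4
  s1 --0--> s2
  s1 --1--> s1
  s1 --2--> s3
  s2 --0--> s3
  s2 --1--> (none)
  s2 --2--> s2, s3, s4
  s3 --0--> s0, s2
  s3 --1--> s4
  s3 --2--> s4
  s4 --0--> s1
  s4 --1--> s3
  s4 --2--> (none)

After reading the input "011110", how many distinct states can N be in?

Start: {s0}
read 0: {s1, s3, s4}
read 1: {s1, s3, s4}
read 1: {s1, s3, s4}
read 1: {s1, s3, s4}
read 1: {s1, s3, s4}
read 0: {s0, s1, s2}
Final reachable set {s0, s1, s2} has 3 states.

3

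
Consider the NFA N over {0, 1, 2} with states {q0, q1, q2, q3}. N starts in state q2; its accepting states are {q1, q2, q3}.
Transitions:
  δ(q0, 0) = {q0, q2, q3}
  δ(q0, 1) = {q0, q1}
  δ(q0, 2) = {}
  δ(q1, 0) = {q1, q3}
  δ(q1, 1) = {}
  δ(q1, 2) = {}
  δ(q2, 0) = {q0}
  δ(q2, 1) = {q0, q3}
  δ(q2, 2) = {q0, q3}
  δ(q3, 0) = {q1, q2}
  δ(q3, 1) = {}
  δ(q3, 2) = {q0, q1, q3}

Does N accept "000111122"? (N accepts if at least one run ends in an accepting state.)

Start: {q2}
read 0: {q0}
read 0: {q0, q2, q3}
read 0: {q0, q1, q2, q3}
read 1: {q0, q1, q3}
read 1: {q0, q1}
read 1: {q0, q1}
read 1: {q0, q1}
read 2: {}
The reachable set is empty and stays empty for the remaining 1 symbol.
Reachable ∩ accepting = {} — empty.

rejected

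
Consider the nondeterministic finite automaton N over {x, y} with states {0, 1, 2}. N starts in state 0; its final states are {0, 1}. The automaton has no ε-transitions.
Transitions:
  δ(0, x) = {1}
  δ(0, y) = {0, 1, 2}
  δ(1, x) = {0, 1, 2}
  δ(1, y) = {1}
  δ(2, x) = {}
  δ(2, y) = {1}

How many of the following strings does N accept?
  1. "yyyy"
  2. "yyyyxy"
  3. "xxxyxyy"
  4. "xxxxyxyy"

4

"yyyy": accepted
"yyyyxy": accepted
"xxxyxyy": accepted
"xxxxyxyy": accepted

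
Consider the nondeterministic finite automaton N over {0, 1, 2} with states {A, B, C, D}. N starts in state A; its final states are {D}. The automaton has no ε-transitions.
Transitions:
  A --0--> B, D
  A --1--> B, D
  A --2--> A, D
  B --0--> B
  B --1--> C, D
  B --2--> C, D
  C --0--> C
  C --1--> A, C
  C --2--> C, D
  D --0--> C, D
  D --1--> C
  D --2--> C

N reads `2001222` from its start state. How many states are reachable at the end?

Start: {A}
read 2: {A, D}
read 0: {B, C, D}
read 0: {B, C, D}
read 1: {A, C, D}
read 2: {A, C, D}
read 2: {A, C, D}
read 2: {A, C, D}
Final reachable set {A, C, D} has 3 states.

3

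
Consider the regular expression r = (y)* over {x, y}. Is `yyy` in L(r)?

yes

Split into 3 pieces y · y · y; each matches y.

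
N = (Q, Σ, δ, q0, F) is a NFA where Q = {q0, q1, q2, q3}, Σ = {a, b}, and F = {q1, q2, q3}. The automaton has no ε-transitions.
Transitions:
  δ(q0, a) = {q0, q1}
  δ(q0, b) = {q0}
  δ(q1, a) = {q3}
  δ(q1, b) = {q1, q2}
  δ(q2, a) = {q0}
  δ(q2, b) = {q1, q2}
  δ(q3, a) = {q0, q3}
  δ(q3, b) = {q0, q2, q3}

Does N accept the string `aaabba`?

accepted

Start: {q0}
read a: {q0, q1}
read a: {q0, q1, q3}
read a: {q0, q1, q3}
read b: {q0, q1, q2, q3}
read b: {q0, q1, q2, q3}
read a: {q0, q1, q3}
Reachable ∩ accepting = {q1, q3} — nonempty.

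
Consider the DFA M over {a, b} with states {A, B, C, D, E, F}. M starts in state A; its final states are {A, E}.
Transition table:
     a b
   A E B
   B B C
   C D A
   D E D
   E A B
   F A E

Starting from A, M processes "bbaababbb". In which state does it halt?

A --b--> B
B --b--> C
C --a--> D
D --a--> E
E --b--> B
B --a--> B
B --b--> C
C --b--> A
A --b--> B

B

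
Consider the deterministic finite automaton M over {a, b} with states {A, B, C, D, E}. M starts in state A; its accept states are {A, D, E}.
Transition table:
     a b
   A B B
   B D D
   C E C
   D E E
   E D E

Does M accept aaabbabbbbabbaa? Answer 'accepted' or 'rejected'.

accepted

A --a--> B
B --a--> D
D --a--> E
E --b--> E
E --b--> E
E --a--> D
D --b--> E
E --b--> E
E --b--> E
E --b--> E
E --a--> D
D --b--> E
E --b--> E
E --a--> D
D --a--> E
End in state E, which is an accepting state.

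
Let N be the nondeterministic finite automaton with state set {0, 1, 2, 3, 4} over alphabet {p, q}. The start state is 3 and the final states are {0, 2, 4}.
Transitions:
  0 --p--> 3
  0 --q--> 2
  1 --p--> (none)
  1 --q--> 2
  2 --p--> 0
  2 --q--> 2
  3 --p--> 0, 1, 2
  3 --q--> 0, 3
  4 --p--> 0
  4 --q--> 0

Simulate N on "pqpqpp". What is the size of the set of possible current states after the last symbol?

1

Start: {3}
read p: {0, 1, 2}
read q: {2}
read p: {0}
read q: {2}
read p: {0}
read p: {3}
Final reachable set {3} has 1 state.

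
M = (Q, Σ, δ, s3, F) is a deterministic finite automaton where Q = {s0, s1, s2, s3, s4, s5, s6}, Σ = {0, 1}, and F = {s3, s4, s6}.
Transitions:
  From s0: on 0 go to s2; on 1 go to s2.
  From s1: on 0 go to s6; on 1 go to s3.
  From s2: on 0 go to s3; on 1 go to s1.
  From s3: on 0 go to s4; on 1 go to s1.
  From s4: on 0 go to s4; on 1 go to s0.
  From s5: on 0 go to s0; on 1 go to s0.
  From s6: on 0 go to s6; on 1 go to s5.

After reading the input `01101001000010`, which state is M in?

s3 --0--> s4
s4 --1--> s0
s0 --1--> s2
s2 --0--> s3
s3 --1--> s1
s1 --0--> s6
s6 --0--> s6
s6 --1--> s5
s5 --0--> s0
s0 --0--> s2
s2 --0--> s3
s3 --0--> s4
s4 --1--> s0
s0 --0--> s2

s2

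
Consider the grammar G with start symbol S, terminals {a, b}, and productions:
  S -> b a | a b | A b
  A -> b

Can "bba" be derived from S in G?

no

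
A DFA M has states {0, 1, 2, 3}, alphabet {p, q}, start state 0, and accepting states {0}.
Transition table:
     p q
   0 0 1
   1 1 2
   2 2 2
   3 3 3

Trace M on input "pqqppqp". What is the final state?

0 --p--> 0
0 --q--> 1
1 --q--> 2
2 --p--> 2
2 --p--> 2
2 --q--> 2
2 --p--> 2

2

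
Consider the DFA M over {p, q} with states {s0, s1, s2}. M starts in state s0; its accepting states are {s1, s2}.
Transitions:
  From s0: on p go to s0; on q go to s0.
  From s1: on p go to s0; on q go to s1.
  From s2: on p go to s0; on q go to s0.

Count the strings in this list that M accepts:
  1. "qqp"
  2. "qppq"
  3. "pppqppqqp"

"qqp": rejected
"qppq": rejected
"pppqppqqp": rejected

0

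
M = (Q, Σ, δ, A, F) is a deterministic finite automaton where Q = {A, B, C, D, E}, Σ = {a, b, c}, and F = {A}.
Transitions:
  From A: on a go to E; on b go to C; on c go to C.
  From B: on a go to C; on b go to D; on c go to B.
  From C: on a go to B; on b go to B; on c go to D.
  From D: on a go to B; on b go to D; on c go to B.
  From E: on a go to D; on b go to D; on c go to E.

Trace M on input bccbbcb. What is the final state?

D

A --b--> C
C --c--> D
D --c--> B
B --b--> D
D --b--> D
D --c--> B
B --b--> D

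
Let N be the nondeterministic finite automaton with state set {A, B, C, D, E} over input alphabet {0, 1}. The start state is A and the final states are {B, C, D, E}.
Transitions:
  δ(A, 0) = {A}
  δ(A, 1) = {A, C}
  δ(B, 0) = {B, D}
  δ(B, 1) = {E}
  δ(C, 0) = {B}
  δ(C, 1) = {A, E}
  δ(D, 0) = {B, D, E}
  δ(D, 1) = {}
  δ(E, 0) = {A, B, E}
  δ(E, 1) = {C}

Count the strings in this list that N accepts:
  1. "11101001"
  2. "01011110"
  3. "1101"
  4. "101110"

"11101001": accepted
"01011110": accepted
"1101": accepted
"101110": accepted

4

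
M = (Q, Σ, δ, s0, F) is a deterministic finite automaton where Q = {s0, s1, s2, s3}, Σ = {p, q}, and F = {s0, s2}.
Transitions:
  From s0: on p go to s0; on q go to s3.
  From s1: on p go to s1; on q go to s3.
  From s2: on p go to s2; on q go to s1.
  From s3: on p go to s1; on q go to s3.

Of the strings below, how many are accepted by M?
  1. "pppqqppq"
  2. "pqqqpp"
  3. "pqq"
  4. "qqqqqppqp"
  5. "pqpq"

"pppqqppq": rejected
"pqqqpp": rejected
"pqq": rejected
"qqqqqppqp": rejected
"pqpq": rejected

0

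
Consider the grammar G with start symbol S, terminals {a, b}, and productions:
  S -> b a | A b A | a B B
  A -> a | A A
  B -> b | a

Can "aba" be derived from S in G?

S ⇒ aBB ⇒ abB ⇒ aba

yes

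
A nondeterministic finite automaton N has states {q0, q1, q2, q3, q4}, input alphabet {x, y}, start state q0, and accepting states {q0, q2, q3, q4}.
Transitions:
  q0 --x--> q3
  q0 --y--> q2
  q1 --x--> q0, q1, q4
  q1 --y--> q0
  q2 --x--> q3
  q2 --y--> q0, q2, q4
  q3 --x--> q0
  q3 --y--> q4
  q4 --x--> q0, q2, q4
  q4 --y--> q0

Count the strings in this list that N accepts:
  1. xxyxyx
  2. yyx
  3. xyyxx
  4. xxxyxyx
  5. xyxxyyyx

5

xxyxyx: accepted
yyx: accepted
xyyxx: accepted
xxxyxyx: accepted
xyxxyyyx: accepted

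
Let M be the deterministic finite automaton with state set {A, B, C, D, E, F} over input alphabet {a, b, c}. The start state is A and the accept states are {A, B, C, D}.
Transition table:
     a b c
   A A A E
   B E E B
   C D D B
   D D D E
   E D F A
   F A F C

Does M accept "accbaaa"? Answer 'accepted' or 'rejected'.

accepted

A --a--> A
A --c--> E
E --c--> A
A --b--> A
A --a--> A
A --a--> A
A --a--> A
End in state A, which is an accepting state.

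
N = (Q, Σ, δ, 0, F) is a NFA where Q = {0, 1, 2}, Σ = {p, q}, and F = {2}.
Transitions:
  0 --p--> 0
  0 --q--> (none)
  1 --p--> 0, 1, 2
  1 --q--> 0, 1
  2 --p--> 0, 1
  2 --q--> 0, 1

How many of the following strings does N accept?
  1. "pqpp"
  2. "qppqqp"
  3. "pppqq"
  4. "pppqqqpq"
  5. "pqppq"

"pqpp": rejected
"qppqqp": rejected
"pppqq": rejected
"pppqqqpq": rejected
"pqppq": rejected

0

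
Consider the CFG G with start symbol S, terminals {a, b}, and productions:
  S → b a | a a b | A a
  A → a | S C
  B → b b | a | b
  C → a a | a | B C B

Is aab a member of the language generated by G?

yes

S ⇒ aab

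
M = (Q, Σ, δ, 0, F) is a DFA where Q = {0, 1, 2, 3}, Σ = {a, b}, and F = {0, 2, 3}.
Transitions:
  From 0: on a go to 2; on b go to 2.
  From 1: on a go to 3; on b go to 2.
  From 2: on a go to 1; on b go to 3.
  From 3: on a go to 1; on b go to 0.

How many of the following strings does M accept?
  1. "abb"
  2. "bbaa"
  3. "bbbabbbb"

3

"abb": accepted
"bbaa": accepted
"bbbabbbb": accepted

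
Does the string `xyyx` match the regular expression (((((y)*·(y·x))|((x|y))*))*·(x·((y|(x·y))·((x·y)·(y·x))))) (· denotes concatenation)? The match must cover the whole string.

No split of xyyx into u·v has ((((y)*·(y·x))|((x|y))*))* matching u and (x·((y|(x·y))·((x·y)·(y·x)))) matching v.

no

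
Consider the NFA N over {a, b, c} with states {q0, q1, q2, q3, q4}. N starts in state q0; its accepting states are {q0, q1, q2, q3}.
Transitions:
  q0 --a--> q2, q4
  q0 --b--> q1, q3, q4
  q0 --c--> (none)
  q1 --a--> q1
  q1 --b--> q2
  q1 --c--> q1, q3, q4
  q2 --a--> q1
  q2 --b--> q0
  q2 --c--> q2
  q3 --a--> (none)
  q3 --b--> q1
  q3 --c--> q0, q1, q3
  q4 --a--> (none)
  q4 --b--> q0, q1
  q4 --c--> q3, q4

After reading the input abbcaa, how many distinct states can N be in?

1

Start: {q0}
read a: {q2, q4}
read b: {q0, q1}
read b: {q1, q2, q3, q4}
read c: {q0, q1, q2, q3, q4}
read a: {q1, q2, q4}
read a: {q1}
Final reachable set {q1} has 1 state.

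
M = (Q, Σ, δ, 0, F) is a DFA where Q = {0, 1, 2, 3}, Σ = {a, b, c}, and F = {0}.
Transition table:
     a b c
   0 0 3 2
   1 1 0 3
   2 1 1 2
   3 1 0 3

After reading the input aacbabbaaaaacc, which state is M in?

3

0 --a--> 0
0 --a--> 0
0 --c--> 2
2 --b--> 1
1 --a--> 1
1 --b--> 0
0 --b--> 3
3 --a--> 1
1 --a--> 1
1 --a--> 1
1 --a--> 1
1 --a--> 1
1 --c--> 3
3 --c--> 3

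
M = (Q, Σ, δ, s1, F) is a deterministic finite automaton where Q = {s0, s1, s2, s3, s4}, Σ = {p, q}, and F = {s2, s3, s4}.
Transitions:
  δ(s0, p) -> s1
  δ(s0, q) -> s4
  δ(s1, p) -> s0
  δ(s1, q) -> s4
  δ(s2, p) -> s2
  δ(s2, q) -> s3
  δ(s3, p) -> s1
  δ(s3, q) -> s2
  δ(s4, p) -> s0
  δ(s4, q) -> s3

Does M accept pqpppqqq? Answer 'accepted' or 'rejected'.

accepted

s1 --p--> s0
s0 --q--> s4
s4 --p--> s0
s0 --p--> s1
s1 --p--> s0
s0 --q--> s4
s4 --q--> s3
s3 --q--> s2
End in state s2, which is an accepting state.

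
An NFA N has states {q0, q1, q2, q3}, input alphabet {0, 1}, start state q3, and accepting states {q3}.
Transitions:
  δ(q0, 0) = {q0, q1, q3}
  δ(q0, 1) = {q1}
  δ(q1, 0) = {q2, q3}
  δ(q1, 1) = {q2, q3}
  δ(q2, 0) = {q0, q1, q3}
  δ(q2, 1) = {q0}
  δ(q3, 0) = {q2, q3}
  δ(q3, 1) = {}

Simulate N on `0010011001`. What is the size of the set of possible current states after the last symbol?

4

Start: {q3}
read 0: {q2, q3}
read 0: {q0, q1, q2, q3}
read 1: {q0, q1, q2, q3}
read 0: {q0, q1, q2, q3}
read 0: {q0, q1, q2, q3}
read 1: {q0, q1, q2, q3}
read 1: {q0, q1, q2, q3}
read 0: {q0, q1, q2, q3}
read 0: {q0, q1, q2, q3}
read 1: {q0, q1, q2, q3}
Final reachable set {q0, q1, q2, q3} has 4 states.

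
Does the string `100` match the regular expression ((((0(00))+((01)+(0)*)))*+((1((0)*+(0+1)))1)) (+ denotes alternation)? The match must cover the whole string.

no

Neither (((0(00))+((01)+(0)*)))* nor ((1((0)*+(0+1)))1) matches 100.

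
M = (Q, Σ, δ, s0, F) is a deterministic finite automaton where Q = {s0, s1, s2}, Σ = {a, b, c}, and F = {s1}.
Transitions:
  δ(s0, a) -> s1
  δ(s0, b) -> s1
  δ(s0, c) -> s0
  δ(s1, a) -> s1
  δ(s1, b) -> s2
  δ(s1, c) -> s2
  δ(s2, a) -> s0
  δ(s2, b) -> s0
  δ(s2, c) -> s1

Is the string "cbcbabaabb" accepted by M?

s0 --c--> s0
s0 --b--> s1
s1 --c--> s2
s2 --b--> s0
s0 --a--> s1
s1 --b--> s2
s2 --a--> s0
s0 --a--> s1
s1 --b--> s2
s2 --b--> s0
End in state s0, which is not an accepting state.

rejected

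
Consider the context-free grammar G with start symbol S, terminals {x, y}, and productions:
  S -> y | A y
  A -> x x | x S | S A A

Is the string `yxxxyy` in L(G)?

yes

S ⇒ Ay ⇒ SAAy ⇒ yAAy ⇒ yxxAy ⇒ yxxxSy ⇒ yxxxyy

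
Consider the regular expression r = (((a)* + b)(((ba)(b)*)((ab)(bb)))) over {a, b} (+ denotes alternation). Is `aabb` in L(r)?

no

No split of aabb into u·v has ((a)*+b) matching u and (((ba)(b)*)((ab)(bb))) matching v.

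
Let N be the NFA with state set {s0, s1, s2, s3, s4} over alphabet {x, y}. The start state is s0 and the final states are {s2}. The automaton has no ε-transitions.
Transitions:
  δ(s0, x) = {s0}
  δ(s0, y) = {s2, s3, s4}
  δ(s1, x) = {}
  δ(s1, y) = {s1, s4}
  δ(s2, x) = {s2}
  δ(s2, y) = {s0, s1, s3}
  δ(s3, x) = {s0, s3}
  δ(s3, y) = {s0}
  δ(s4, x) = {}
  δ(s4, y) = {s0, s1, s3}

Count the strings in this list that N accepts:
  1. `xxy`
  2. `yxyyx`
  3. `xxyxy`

3

`xxy`: accepted
`yxyyx`: accepted
`xxyxy`: accepted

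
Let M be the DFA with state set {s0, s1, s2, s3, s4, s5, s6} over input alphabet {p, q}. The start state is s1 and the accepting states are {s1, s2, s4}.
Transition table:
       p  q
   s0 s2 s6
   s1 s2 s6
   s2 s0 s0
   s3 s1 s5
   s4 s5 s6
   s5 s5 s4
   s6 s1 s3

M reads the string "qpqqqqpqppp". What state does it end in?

s1 --q--> s6
s6 --p--> s1
s1 --q--> s6
s6 --q--> s3
s3 --q--> s5
s5 --q--> s4
s4 --p--> s5
s5 --q--> s4
s4 --p--> s5
s5 --p--> s5
s5 --p--> s5

s5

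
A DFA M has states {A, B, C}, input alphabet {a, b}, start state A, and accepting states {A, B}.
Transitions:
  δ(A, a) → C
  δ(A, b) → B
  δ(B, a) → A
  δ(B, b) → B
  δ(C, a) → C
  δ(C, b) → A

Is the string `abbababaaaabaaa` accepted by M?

rejected

A --a--> C
C --b--> A
A --b--> B
B --a--> A
A --b--> B
B --a--> A
A --b--> B
B --a--> A
A --a--> C
C --a--> C
C --a--> C
C --b--> A
A --a--> C
C --a--> C
C --a--> C
End in state C, which is not an accepting state.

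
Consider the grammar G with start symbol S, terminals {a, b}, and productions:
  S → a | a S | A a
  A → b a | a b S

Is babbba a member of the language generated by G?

no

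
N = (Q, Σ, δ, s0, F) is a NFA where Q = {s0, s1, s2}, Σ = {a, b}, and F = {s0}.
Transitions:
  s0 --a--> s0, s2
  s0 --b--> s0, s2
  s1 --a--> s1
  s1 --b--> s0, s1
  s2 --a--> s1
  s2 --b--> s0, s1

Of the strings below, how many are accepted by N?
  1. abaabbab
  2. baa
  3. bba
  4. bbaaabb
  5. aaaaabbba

abaabbab: accepted
baa: accepted
bba: accepted
bbaaabb: accepted
aaaaabbba: accepted

5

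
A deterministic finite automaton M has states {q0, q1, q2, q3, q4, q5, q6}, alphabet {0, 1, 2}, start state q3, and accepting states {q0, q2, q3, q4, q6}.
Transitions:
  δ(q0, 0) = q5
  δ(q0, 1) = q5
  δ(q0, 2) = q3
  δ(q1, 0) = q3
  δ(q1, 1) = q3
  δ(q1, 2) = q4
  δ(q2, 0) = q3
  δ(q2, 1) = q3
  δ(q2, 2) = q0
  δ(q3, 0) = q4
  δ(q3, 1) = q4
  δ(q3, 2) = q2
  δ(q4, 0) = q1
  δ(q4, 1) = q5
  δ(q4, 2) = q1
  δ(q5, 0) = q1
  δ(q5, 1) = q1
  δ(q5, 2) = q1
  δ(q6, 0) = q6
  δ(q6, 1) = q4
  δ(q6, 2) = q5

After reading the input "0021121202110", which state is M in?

q3 --0--> q4
q4 --0--> q1
q1 --2--> q4
q4 --1--> q5
q5 --1--> q1
q1 --2--> q4
q4 --1--> q5
q5 --2--> q1
q1 --0--> q3
q3 --2--> q2
q2 --1--> q3
q3 --1--> q4
q4 --0--> q1

q1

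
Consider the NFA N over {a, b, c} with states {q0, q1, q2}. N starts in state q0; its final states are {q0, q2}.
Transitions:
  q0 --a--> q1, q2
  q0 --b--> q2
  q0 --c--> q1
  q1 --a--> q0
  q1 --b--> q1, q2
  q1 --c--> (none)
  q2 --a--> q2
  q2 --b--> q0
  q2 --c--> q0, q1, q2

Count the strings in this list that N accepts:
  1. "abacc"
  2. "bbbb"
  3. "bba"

3

"abacc": accepted
"bbbb": accepted
"bba": accepted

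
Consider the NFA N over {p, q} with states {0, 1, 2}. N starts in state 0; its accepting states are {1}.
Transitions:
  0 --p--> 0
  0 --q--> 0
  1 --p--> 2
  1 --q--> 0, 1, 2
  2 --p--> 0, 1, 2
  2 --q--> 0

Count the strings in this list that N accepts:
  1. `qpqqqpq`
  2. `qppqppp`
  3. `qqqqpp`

0

`qpqqqpq`: rejected
`qppqppp`: rejected
`qqqqpp`: rejected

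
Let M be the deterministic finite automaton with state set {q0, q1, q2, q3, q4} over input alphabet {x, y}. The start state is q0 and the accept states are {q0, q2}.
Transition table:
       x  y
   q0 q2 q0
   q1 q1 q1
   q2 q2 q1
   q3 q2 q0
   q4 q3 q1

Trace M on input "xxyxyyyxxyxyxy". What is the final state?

q0 --x--> q2
q2 --x--> q2
q2 --y--> q1
q1 --x--> q1
q1 --y--> q1
q1 --y--> q1
q1 --y--> q1
q1 --x--> q1
q1 --x--> q1
q1 --y--> q1
q1 --x--> q1
q1 --y--> q1
q1 --x--> q1
q1 --y--> q1

q1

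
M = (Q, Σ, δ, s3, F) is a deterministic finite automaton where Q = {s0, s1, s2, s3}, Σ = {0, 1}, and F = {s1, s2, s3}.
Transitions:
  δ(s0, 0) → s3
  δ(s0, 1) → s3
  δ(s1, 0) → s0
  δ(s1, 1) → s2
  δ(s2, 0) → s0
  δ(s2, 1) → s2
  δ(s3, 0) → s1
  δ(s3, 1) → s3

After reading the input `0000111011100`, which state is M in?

s0

s3 --0--> s1
s1 --0--> s0
s0 --0--> s3
s3 --0--> s1
s1 --1--> s2
s2 --1--> s2
s2 --1--> s2
s2 --0--> s0
s0 --1--> s3
s3 --1--> s3
s3 --1--> s3
s3 --0--> s1
s1 --0--> s0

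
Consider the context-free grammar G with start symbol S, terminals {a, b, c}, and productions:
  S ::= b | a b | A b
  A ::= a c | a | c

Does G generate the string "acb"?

S ⇒ Ab ⇒ acb

yes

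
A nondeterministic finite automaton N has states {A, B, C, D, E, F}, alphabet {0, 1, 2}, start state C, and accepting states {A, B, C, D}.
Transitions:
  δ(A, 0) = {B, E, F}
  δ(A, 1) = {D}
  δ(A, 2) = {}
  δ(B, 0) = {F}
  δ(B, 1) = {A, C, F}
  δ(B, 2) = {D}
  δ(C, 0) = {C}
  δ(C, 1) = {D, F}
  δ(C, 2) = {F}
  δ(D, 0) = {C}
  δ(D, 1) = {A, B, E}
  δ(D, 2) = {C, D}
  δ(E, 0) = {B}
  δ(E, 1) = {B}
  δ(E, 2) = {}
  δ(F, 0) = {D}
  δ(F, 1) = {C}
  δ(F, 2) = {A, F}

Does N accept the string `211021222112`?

Start: {C}
read 2: {F}
read 1: {C}
read 1: {D, F}
read 0: {C, D}
read 2: {C, D, F}
read 1: {A, B, C, D, E, F}
read 2: {A, C, D, F}
read 2: {A, C, D, F}
read 2: {A, C, D, F}
read 1: {A, B, C, D, E, F}
read 1: {A, B, C, D, E, F}
read 2: {A, C, D, F}
Reachable ∩ accepting = {A, C, D} — nonempty.

accepted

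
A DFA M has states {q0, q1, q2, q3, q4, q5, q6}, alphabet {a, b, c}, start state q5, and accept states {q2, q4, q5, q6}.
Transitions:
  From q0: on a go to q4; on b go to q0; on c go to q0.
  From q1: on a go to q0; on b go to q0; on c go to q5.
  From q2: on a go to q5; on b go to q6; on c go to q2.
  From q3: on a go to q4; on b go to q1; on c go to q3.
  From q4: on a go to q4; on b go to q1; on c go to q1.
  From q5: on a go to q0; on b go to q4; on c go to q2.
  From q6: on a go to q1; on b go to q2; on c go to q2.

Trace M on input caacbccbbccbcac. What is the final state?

q1

q5 --c--> q2
q2 --a--> q5
q5 --a--> q0
q0 --c--> q0
q0 --b--> q0
q0 --c--> q0
q0 --c--> q0
q0 --b--> q0
q0 --b--> q0
q0 --c--> q0
q0 --c--> q0
q0 --b--> q0
q0 --c--> q0
q0 --a--> q4
q4 --c--> q1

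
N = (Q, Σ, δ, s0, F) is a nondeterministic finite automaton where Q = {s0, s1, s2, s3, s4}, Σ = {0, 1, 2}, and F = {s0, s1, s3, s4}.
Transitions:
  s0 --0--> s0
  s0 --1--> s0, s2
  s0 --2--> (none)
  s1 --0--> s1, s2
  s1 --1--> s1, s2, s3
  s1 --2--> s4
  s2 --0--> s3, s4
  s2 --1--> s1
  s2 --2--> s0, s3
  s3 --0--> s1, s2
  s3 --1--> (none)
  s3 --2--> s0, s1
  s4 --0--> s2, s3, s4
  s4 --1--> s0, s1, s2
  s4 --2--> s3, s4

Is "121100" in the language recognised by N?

accepted

Start: {s0}
read 1: {s0, s2}
read 2: {s0, s3}
read 1: {s0, s2}
read 1: {s0, s1, s2}
read 0: {s0, s1, s2, s3, s4}
read 0: {s0, s1, s2, s3, s4}
Reachable ∩ accepting = {s0, s1, s3, s4} — nonempty.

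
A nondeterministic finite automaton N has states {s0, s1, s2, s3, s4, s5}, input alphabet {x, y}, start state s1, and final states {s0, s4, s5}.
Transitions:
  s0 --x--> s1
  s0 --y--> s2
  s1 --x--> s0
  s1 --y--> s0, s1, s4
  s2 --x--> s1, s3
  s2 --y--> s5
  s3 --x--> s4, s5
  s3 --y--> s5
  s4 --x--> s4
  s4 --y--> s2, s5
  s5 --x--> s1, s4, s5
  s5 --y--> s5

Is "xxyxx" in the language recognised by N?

accepted

Start: {s1}
read x: {s0}
read x: {s1}
read y: {s0, s1, s4}
read x: {s0, s1, s4}
read x: {s0, s1, s4}
Reachable ∩ accepting = {s0, s4} — nonempty.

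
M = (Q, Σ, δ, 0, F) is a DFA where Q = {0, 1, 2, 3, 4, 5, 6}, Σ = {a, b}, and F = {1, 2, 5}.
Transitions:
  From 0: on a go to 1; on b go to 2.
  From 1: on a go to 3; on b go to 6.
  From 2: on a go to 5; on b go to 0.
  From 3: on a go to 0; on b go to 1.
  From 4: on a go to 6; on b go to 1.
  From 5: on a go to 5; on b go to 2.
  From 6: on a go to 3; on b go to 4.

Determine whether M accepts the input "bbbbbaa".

accepted

0 --b--> 2
2 --b--> 0
0 --b--> 2
2 --b--> 0
0 --b--> 2
2 --a--> 5
5 --a--> 5
End in state 5, which is an accepting state.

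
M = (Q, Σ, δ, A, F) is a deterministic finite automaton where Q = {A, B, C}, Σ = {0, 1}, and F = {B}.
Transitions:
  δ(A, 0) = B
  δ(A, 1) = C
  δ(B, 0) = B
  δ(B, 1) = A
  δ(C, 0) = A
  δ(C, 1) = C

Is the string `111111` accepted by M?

A --1--> C
C --1--> C
C --1--> C
C --1--> C
C --1--> C
C --1--> C
End in state C, which is not an accepting state.

rejected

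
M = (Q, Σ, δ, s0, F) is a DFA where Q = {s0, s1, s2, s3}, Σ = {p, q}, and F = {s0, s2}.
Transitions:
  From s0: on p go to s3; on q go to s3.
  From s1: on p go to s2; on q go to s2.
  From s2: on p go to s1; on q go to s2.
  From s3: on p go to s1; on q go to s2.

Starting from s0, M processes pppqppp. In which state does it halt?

s0 --p--> s3
s3 --p--> s1
s1 --p--> s2
s2 --q--> s2
s2 --p--> s1
s1 --p--> s2
s2 --p--> s1

s1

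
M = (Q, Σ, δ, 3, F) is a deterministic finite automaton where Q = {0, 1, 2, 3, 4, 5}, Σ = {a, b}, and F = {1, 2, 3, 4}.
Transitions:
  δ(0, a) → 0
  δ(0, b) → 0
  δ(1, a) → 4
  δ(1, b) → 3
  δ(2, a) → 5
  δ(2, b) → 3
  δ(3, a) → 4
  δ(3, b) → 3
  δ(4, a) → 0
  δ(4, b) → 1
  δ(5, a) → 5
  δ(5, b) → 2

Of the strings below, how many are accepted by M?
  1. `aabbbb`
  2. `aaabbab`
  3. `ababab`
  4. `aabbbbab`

1

`aabbbb`: rejected
`aaabbab`: rejected
`ababab`: accepted
`aabbbbab`: rejected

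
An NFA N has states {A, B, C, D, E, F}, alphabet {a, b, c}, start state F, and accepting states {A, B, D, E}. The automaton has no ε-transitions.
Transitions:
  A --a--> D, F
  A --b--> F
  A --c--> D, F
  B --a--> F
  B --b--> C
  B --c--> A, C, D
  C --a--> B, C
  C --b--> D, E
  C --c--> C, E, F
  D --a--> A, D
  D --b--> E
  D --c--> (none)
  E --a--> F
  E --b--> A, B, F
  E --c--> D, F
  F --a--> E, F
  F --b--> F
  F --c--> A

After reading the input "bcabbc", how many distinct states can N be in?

Start: {F}
read b: {F}
read c: {A}
read a: {D, F}
read b: {E, F}
read b: {A, B, F}
read c: {A, C, D, F}
Final reachable set {A, C, D, F} has 4 states.

4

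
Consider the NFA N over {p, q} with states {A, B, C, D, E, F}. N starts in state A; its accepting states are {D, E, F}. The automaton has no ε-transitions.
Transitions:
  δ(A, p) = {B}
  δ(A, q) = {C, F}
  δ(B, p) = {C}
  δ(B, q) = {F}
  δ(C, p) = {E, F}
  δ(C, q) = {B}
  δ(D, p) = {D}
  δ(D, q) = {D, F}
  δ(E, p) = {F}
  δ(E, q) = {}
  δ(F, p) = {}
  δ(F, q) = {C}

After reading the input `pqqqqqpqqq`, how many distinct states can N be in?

Start: {A}
read p: {B}
read q: {F}
read q: {C}
read q: {B}
read q: {F}
read q: {C}
read p: {E, F}
read q: {C}
read q: {B}
read q: {F}
Final reachable set {F} has 1 state.

1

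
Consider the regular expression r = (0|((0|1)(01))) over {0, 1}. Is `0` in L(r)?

yes

The left alternative 0 matches 0.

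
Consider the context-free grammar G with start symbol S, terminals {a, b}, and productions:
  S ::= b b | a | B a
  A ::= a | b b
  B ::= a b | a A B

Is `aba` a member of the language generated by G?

S ⇒ Ba ⇒ aba

yes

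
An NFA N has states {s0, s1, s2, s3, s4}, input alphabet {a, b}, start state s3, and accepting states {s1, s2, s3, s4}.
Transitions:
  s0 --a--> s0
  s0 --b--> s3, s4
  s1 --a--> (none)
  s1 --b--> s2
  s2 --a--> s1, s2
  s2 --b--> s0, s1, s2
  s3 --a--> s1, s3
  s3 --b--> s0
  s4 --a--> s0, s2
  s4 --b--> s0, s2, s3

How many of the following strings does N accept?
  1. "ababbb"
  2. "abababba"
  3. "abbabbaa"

3

"ababbb": accepted
"abababba": accepted
"abbabbaa": accepted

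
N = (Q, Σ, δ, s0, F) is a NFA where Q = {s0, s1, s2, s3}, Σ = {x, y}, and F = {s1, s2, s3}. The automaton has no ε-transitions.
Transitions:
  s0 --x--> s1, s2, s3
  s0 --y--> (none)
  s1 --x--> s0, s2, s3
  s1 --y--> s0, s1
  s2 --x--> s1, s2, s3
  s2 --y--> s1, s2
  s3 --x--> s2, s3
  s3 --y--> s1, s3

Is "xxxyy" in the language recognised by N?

accepted

Start: {s0}
read x: {s1, s2, s3}
read x: {s0, s1, s2, s3}
read x: {s0, s1, s2, s3}
read y: {s0, s1, s2, s3}
read y: {s0, s1, s2, s3}
Reachable ∩ accepting = {s1, s2, s3} — nonempty.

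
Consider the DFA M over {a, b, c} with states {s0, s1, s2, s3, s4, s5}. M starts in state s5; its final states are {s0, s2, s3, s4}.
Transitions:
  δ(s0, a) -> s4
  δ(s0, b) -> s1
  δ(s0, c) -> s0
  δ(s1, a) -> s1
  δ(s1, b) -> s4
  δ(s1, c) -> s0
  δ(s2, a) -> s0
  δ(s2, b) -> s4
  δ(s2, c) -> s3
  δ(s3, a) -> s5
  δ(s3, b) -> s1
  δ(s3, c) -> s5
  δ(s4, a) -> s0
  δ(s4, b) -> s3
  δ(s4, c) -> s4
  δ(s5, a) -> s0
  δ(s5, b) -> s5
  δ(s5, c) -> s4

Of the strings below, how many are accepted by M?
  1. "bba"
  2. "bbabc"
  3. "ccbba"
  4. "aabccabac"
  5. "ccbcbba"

"bba": accepted
"bbabc": accepted
"ccbba": rejected
"aabccabac": accepted
"ccbcbba": accepted

4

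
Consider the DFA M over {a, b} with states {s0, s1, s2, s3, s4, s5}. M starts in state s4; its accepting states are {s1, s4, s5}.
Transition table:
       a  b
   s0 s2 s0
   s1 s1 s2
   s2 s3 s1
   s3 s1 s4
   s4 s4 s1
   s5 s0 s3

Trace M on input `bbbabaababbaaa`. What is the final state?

s4 --b--> s1
s1 --b--> s2
s2 --b--> s1
s1 --a--> s1
s1 --b--> s2
s2 --a--> s3
s3 --a--> s1
s1 --b--> s2
s2 --a--> s3
s3 --b--> s4
s4 --b--> s1
s1 --a--> s1
s1 --a--> s1
s1 --a--> s1

s1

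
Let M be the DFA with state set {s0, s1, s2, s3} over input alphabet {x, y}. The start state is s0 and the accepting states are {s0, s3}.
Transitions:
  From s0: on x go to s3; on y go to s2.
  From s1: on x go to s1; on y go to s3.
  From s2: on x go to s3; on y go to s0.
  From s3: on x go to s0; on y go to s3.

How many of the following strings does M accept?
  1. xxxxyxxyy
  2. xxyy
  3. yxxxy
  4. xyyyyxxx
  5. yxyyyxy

4

xxxxyxxyy: accepted
xxyy: accepted
yxxxy: accepted
xyyyyxxx: accepted
yxyyyxy: rejected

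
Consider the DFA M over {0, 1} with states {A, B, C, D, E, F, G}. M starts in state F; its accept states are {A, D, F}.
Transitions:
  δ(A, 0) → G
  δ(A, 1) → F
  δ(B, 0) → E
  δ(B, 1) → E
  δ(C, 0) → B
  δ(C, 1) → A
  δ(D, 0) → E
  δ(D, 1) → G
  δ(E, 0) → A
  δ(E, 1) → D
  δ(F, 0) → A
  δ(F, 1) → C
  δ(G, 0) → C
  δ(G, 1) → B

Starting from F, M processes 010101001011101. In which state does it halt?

F --0--> A
A --1--> F
F --0--> A
A --1--> F
F --0--> A
A --1--> F
F --0--> A
A --0--> G
G --1--> B
B --0--> E
E --1--> D
D --1--> G
G --1--> B
B --0--> E
E --1--> D

D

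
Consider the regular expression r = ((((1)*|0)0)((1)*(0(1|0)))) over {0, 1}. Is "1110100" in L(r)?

yes

Split as 1110·100: (((1)*|0)0) matches 1110 and ((1)*(0(1|0))) matches 100.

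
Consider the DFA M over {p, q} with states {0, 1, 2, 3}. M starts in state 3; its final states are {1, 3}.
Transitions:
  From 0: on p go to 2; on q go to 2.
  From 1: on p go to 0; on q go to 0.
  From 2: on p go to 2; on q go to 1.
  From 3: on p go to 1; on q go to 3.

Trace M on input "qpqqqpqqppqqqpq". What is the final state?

3 --q--> 3
3 --p--> 1
1 --q--> 0
0 --q--> 2
2 --q--> 1
1 --p--> 0
0 --q--> 2
2 --q--> 1
1 --p--> 0
0 --p--> 2
2 --q--> 1
1 --q--> 0
0 --q--> 2
2 --p--> 2
2 --q--> 1

1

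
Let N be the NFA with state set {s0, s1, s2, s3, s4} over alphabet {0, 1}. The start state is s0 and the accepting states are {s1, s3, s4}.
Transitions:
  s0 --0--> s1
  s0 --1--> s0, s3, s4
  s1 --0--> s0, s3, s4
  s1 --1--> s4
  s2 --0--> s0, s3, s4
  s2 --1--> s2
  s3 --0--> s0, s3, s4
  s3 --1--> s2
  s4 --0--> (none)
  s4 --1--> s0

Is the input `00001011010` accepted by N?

accepted

Start: {s0}
read 0: {s1}
read 0: {s0, s3, s4}
read 0: {s0, s1, s3, s4}
read 0: {s0, s1, s3, s4}
read 1: {s0, s2, s3, s4}
read 0: {s0, s1, s3, s4}
read 1: {s0, s2, s3, s4}
read 1: {s0, s2, s3, s4}
read 0: {s0, s1, s3, s4}
read 1: {s0, s2, s3, s4}
read 0: {s0, s1, s3, s4}
Reachable ∩ accepting = {s1, s3, s4} — nonempty.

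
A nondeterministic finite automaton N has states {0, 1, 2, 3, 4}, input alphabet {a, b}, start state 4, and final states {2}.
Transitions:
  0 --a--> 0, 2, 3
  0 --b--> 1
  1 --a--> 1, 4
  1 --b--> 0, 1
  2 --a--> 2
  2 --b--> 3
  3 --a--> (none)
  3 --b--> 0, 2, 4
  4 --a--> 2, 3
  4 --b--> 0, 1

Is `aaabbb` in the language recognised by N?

Start: {4}
read a: {2, 3}
read a: {2}
read a: {2}
read b: {3}
read b: {0, 2, 4}
read b: {0, 1, 3}
Reachable ∩ accepting = {} — empty.

rejected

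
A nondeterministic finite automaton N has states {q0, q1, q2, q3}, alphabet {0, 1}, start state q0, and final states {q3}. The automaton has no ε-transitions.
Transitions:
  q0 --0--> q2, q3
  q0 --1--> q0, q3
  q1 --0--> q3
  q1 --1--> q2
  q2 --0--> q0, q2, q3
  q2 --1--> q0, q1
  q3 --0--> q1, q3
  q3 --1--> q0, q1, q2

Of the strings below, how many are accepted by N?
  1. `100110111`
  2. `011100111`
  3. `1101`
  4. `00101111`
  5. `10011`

`100110111`: accepted
`011100111`: accepted
`1101`: accepted
`00101111`: accepted
`10011`: accepted

5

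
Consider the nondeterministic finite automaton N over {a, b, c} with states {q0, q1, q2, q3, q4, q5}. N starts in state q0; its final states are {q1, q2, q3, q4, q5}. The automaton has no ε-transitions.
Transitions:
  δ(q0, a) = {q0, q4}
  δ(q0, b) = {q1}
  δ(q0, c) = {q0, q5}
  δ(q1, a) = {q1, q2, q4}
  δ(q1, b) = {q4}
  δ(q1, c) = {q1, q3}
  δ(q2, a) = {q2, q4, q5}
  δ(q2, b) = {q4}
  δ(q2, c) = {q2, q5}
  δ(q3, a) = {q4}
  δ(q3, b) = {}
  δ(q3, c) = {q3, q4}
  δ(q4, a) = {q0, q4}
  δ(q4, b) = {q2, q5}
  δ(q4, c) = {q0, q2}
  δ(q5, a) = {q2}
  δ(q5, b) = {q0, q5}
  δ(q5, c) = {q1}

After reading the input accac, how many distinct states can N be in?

Start: {q0}
read a: {q0, q4}
read c: {q0, q2, q5}
read c: {q0, q1, q2, q5}
read a: {q0, q1, q2, q4, q5}
read c: {q0, q1, q2, q3, q5}
Final reachable set {q0, q1, q2, q3, q5} has 5 states.

5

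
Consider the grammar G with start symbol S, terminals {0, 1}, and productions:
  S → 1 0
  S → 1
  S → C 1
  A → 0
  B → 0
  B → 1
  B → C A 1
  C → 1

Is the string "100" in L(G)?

no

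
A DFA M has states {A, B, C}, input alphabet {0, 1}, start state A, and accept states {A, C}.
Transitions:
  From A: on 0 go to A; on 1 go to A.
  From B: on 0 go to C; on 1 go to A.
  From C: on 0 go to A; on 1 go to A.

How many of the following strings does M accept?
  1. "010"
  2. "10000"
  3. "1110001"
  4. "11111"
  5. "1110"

"010": accepted
"10000": accepted
"1110001": accepted
"11111": accepted
"1110": accepted

5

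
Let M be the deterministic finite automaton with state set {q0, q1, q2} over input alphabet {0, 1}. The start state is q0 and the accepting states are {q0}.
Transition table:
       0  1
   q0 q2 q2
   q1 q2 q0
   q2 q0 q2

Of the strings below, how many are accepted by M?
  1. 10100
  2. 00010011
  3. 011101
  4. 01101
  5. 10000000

1

10100: rejected
00010011: rejected
011101: rejected
01101: rejected
10000000: accepted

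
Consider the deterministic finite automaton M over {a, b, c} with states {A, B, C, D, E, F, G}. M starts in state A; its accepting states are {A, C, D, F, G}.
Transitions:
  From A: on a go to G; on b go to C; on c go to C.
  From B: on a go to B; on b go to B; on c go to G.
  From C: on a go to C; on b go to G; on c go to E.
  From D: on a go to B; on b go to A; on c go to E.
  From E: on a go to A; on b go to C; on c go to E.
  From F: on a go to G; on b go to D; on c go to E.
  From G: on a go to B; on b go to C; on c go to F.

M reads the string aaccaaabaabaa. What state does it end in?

B

A --a--> G
G --a--> B
B --c--> G
G --c--> F
F --a--> G
G --a--> B
B --a--> B
B --b--> B
B --a--> B
B --a--> B
B --b--> B
B --a--> B
B --a--> B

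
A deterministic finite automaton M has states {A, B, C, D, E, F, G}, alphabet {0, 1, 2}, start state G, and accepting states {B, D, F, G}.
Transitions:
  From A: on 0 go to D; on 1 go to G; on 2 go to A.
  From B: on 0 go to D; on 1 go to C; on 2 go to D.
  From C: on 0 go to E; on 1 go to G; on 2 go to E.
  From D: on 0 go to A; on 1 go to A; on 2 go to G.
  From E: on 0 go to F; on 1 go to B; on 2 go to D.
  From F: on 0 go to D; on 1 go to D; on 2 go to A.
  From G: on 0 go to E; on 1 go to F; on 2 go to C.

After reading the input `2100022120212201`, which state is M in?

A

G --2--> C
C --1--> G
G --0--> E
E --0--> F
F --0--> D
D --2--> G
G --2--> C
C --1--> G
G --2--> C
C --0--> E
E --2--> D
D --1--> A
A --2--> A
A --2--> A
A --0--> D
D --1--> A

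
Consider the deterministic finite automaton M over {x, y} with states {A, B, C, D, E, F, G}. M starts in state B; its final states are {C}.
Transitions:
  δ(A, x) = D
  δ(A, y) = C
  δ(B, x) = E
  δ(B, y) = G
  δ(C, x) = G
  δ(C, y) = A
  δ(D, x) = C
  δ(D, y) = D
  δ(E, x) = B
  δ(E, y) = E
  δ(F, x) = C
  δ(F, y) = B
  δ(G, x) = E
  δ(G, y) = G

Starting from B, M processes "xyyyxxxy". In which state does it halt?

B --x--> E
E --y--> E
E --y--> E
E --y--> E
E --x--> B
B --x--> E
E --x--> B
B --y--> G

G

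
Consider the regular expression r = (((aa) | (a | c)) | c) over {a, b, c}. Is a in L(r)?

yes

The left alternative ((aa)|(a|c)) matches a.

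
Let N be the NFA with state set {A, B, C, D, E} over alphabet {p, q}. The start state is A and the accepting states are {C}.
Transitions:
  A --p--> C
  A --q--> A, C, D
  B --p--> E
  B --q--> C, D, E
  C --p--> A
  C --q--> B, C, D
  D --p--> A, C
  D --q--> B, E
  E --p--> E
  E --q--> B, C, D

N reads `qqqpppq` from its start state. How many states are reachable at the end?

Start: {A}
read q: {A, C, D}
read q: {A, B, C, D, E}
read q: {A, B, C, D, E}
read p: {A, C, E}
read p: {A, C, E}
read p: {A, C, E}
read q: {A, B, C, D}
Final reachable set {A, B, C, D} has 4 states.

4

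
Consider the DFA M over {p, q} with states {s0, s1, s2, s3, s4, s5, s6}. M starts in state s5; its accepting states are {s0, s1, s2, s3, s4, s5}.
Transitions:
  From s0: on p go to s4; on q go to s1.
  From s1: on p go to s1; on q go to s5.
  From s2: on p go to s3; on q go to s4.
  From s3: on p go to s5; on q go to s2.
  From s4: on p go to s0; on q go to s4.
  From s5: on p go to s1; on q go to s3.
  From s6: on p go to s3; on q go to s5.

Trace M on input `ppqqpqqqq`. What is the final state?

s5 --p--> s1
s1 --p--> s1
s1 --q--> s5
s5 --q--> s3
s3 --p--> s5
s5 --q--> s3
s3 --q--> s2
s2 --q--> s4
s4 --q--> s4

s4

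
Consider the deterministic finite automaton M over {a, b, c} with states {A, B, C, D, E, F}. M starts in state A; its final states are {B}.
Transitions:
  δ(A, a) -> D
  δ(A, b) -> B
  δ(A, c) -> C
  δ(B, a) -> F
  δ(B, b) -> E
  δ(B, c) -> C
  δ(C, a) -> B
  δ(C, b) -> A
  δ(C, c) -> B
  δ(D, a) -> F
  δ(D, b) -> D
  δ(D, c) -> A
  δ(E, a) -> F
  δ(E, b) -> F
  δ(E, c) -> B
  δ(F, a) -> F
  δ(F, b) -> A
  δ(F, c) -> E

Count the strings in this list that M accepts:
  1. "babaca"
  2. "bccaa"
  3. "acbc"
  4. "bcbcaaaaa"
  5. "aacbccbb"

"babaca": rejected
"bccaa": rejected
"acbc": rejected
"bcbcaaaaa": rejected
"aacbccbb": rejected

0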